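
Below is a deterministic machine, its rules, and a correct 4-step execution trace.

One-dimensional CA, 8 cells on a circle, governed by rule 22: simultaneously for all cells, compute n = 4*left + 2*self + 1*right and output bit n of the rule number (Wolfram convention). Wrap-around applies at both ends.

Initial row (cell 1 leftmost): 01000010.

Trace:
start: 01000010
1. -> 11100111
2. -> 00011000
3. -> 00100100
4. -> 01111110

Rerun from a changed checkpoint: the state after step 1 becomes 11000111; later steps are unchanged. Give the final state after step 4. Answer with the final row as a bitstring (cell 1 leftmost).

10000010

state after step 1 := 11000111
2. -> 00101000
3. -> 01101100
4. -> 10000010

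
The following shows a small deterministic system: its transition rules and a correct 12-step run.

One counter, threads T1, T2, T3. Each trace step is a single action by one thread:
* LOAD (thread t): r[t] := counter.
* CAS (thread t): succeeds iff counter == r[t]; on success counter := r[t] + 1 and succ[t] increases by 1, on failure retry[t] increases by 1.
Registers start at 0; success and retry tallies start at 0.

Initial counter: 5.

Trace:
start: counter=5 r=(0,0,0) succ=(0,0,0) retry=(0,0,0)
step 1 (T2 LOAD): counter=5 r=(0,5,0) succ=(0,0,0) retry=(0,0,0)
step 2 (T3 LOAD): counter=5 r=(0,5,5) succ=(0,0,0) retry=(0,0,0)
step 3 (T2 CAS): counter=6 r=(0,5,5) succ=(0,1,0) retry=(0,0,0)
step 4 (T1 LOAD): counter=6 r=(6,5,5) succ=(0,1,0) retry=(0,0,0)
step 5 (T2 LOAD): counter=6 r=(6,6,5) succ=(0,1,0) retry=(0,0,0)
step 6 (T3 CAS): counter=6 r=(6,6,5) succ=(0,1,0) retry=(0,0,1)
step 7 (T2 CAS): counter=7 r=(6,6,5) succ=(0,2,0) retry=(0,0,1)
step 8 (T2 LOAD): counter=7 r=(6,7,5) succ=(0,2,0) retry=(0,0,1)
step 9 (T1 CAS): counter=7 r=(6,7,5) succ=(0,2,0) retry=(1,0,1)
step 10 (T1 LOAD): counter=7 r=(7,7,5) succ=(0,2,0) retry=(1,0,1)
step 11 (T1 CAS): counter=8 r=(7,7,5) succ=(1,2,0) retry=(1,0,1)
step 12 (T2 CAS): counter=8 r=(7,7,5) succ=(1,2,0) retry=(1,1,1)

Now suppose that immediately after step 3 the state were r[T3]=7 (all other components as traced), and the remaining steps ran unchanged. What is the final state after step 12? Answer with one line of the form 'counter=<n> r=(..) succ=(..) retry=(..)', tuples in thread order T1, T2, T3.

state after step 3 := counter=6 r=(0,5,7) succ=(0,1,0) retry=(0,0,0)
step 4 (T1 LOAD): counter=6 r=(6,5,7) succ=(0,1,0) retry=(0,0,0)
step 5 (T2 LOAD): counter=6 r=(6,6,7) succ=(0,1,0) retry=(0,0,0)
step 6 (T3 CAS): counter=6 r=(6,6,7) succ=(0,1,0) retry=(0,0,1)
step 7 (T2 CAS): counter=7 r=(6,6,7) succ=(0,2,0) retry=(0,0,1)
step 8 (T2 LOAD): counter=7 r=(6,7,7) succ=(0,2,0) retry=(0,0,1)
step 9 (T1 CAS): counter=7 r=(6,7,7) succ=(0,2,0) retry=(1,0,1)
step 10 (T1 LOAD): counter=7 r=(7,7,7) succ=(0,2,0) retry=(1,0,1)
step 11 (T1 CAS): counter=8 r=(7,7,7) succ=(1,2,0) retry=(1,0,1)
step 12 (T2 CAS): counter=8 r=(7,7,7) succ=(1,2,0) retry=(1,1,1)

counter=8 r=(7,7,7) succ=(1,2,0) retry=(1,1,1)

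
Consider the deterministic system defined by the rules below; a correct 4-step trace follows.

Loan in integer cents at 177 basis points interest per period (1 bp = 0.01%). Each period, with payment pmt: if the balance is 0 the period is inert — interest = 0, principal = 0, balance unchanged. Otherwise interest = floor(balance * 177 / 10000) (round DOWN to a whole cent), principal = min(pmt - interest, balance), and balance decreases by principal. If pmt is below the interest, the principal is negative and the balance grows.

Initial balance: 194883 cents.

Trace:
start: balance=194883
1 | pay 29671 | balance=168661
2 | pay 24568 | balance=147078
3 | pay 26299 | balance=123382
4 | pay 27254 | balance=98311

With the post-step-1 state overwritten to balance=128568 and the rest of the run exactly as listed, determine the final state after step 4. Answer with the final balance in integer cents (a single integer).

state after step 1 := balance=128568
2 | pay 24568 | balance=106275
3 | pay 26299 | balance=81857
4 | pay 27254 | balance=56051

56051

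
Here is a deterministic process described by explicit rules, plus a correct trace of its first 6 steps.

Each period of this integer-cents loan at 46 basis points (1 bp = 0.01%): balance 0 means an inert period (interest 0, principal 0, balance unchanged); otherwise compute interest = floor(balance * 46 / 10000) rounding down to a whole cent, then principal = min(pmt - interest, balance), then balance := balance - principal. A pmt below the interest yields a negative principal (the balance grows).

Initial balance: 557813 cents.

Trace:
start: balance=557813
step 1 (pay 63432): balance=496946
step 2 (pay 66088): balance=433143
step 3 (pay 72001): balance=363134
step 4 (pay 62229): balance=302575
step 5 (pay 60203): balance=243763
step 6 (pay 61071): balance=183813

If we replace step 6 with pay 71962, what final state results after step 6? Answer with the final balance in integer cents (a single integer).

172922

(re-executing from step 6 with the substitution; state before step 6: balance=243763)
step 6 (pay 71962): balance=172922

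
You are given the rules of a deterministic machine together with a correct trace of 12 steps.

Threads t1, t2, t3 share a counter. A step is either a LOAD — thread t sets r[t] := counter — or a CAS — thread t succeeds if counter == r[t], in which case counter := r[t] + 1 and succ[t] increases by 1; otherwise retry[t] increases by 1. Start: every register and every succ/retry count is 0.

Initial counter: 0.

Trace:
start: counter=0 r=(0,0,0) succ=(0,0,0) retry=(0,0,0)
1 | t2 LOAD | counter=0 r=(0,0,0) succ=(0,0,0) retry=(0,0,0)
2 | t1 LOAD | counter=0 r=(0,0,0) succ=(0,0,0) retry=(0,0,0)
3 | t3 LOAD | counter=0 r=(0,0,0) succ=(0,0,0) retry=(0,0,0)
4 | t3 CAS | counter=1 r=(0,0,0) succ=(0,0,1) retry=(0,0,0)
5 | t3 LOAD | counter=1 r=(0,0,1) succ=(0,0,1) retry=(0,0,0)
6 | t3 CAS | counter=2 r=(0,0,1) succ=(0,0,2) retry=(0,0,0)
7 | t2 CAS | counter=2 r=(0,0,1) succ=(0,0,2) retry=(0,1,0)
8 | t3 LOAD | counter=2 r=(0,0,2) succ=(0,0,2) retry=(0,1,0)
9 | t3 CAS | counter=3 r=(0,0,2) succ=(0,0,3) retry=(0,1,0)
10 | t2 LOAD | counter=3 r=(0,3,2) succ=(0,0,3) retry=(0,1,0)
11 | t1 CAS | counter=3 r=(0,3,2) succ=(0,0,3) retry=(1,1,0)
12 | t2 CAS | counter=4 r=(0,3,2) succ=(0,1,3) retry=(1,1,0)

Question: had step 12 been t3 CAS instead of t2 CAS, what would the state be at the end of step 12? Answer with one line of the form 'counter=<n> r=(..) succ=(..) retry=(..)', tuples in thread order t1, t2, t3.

(re-executing from step 12 with the substitution; state before step 12: counter=3 r=(0,3,2) succ=(0,0,3) retry=(1,1,0))
12 | t3 CAS | counter=3 r=(0,3,2) succ=(0,0,3) retry=(1,1,1)

counter=3 r=(0,3,2) succ=(0,0,3) retry=(1,1,1)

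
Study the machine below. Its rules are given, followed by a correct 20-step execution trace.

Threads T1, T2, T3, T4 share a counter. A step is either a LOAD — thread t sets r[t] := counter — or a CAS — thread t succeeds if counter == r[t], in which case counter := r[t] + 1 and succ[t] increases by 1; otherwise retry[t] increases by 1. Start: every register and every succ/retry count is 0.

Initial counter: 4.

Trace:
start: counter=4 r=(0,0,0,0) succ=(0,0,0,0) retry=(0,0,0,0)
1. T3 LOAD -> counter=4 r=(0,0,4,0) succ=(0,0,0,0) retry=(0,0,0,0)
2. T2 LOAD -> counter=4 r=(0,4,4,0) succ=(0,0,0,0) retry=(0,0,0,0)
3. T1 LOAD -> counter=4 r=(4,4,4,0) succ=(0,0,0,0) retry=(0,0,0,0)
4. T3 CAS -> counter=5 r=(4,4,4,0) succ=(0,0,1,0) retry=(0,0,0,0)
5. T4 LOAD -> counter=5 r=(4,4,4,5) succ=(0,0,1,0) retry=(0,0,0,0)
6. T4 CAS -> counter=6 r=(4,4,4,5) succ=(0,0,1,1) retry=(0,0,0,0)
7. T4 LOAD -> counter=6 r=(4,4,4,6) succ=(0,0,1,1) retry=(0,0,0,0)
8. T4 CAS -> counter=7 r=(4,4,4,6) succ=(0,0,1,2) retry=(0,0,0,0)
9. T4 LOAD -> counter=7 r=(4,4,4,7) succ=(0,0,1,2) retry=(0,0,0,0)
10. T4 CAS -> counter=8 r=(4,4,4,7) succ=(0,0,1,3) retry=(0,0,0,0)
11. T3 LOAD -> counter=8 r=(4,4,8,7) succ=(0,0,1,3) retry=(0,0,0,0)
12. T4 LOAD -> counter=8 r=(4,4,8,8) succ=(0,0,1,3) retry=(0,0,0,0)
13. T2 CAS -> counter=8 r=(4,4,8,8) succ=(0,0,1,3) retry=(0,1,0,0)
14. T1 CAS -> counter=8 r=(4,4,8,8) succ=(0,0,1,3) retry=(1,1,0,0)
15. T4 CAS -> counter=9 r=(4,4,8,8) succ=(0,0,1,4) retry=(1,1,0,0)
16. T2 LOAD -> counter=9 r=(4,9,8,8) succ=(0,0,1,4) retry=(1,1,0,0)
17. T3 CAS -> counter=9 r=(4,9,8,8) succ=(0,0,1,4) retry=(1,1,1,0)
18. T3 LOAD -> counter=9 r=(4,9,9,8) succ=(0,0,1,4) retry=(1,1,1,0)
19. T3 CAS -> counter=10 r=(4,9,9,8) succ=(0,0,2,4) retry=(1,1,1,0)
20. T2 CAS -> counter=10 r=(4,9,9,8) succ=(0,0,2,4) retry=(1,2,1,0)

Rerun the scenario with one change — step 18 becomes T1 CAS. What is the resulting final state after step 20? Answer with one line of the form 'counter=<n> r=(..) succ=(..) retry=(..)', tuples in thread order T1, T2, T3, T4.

(re-executing from step 18 with the substitution; state before step 18: counter=9 r=(4,9,8,8) succ=(0,0,1,4) retry=(1,1,1,0))
18. T1 CAS -> counter=9 r=(4,9,8,8) succ=(0,0,1,4) retry=(2,1,1,0)
19. T3 CAS -> counter=9 r=(4,9,8,8) succ=(0,0,1,4) retry=(2,1,2,0)
20. T2 CAS -> counter=10 r=(4,9,8,8) succ=(0,1,1,4) retry=(2,1,2,0)

counter=10 r=(4,9,8,8) succ=(0,1,1,4) retry=(2,1,2,0)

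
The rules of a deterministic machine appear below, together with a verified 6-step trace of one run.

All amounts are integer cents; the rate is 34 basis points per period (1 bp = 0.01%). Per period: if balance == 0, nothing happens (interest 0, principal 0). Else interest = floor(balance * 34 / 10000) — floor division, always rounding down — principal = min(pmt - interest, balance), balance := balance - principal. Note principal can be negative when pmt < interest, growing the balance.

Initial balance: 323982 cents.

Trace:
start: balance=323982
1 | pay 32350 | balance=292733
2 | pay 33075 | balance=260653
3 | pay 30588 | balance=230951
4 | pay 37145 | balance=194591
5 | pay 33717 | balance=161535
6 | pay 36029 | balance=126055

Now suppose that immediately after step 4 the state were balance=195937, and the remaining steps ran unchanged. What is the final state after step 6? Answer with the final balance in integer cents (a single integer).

127410

state after step 4 := balance=195937
5 | pay 33717 | balance=162886
6 | pay 36029 | balance=127410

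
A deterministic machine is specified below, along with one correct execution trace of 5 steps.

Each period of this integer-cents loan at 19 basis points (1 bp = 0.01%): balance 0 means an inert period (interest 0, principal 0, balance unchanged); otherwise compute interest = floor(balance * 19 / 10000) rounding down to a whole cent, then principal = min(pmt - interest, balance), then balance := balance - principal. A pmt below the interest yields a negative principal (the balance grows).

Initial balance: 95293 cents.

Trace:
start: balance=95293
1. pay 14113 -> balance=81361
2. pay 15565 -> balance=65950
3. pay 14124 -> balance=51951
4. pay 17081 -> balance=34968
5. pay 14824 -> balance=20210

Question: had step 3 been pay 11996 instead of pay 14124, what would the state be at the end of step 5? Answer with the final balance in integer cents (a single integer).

22346

(re-executing from step 3 with the substitution; state before step 3: balance=65950)
3. pay 11996 -> balance=54079
4. pay 17081 -> balance=37100
5. pay 14824 -> balance=22346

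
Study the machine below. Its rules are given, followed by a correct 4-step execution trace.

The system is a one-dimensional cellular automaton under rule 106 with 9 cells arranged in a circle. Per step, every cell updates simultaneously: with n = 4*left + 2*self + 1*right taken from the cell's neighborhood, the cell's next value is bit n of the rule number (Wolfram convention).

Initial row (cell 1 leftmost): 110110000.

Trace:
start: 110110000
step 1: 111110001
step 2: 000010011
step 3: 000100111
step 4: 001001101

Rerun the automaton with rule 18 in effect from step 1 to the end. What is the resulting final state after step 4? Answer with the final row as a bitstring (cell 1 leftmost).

100010000

(re-executing steps 1..4 under rule 18; state before step 1: 110110000)
step 1: 000001001
step 2: 100010110
step 3: 010100000
step 4: 100010000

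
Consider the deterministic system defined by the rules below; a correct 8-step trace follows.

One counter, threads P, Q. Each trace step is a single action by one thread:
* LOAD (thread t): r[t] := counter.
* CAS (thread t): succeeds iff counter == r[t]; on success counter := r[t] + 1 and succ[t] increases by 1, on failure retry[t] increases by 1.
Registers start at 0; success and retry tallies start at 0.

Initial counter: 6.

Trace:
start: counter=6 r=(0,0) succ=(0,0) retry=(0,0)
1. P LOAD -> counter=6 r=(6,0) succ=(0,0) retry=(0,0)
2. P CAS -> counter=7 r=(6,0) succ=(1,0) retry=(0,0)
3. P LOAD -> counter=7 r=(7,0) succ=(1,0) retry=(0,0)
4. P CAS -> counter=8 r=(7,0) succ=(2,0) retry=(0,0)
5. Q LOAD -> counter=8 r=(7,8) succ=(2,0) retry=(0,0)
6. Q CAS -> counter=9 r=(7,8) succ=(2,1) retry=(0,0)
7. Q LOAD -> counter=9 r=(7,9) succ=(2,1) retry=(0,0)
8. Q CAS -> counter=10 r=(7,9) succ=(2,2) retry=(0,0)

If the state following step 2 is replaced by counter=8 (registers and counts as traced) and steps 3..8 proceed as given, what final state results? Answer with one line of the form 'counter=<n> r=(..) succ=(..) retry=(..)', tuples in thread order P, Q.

counter=11 r=(8,10) succ=(2,2) retry=(0,0)

state after step 2 := counter=8 r=(6,0) succ=(1,0) retry=(0,0)
3. P LOAD -> counter=8 r=(8,0) succ=(1,0) retry=(0,0)
4. P CAS -> counter=9 r=(8,0) succ=(2,0) retry=(0,0)
5. Q LOAD -> counter=9 r=(8,9) succ=(2,0) retry=(0,0)
6. Q CAS -> counter=10 r=(8,9) succ=(2,1) retry=(0,0)
7. Q LOAD -> counter=10 r=(8,10) succ=(2,1) retry=(0,0)
8. Q CAS -> counter=11 r=(8,10) succ=(2,2) retry=(0,0)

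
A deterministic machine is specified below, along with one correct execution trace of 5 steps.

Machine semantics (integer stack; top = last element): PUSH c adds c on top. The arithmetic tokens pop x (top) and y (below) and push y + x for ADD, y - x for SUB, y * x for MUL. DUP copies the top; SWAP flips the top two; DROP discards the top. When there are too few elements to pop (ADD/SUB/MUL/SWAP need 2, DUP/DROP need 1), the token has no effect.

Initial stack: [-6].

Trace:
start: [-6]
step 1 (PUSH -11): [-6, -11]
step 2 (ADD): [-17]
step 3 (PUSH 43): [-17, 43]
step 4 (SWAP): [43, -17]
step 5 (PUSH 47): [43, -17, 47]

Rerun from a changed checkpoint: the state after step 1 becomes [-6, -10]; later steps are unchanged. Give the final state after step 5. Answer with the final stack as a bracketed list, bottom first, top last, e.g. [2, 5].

state after step 1 := [-6, -10]
step 2 (ADD): [-16]
step 3 (PUSH 43): [-16, 43]
step 4 (SWAP): [43, -16]
step 5 (PUSH 47): [43, -16, 47]

[43, -16, 47]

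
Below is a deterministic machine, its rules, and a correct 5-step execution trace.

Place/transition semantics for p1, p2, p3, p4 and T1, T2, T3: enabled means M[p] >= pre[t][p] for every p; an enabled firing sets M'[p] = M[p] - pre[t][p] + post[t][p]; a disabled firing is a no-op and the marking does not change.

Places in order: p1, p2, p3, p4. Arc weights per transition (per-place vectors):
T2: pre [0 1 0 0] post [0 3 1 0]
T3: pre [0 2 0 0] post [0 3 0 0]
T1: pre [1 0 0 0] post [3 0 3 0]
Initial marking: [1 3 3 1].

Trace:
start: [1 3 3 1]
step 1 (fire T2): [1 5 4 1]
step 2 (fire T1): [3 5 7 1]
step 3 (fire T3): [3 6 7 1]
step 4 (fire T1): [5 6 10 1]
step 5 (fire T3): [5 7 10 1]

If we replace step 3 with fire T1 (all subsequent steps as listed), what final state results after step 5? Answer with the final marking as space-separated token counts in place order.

7 6 13 1

(re-executing from step 3 with the substitution; state before step 3: [3 5 7 1])
step 3 (fire T1): [5 5 10 1]
step 4 (fire T1): [7 5 13 1]
step 5 (fire T3): [7 6 13 1]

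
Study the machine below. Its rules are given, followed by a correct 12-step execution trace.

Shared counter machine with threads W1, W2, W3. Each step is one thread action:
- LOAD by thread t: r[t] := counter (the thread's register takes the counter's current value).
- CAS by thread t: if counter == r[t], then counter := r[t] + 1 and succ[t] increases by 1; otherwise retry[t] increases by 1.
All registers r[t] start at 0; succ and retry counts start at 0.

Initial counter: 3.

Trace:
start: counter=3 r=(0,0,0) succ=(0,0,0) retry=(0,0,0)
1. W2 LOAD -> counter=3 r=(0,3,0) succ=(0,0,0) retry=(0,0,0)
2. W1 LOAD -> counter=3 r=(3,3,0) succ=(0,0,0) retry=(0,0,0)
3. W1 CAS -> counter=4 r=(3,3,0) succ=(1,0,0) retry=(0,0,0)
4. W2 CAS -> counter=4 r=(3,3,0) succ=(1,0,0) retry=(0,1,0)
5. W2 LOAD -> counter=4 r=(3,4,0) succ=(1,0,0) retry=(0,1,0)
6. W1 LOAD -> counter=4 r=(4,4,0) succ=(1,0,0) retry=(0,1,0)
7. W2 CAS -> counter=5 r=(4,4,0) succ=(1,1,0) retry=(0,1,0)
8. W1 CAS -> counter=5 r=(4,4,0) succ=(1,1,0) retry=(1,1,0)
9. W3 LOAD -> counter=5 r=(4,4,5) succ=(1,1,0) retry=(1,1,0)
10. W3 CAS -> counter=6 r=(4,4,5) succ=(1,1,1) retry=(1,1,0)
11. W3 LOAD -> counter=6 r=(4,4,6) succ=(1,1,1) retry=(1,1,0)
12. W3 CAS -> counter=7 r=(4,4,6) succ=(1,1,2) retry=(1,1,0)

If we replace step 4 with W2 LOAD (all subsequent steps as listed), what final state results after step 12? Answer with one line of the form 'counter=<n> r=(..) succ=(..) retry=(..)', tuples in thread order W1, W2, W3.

(re-executing from step 4 with the substitution; state before step 4: counter=4 r=(3,3,0) succ=(1,0,0) retry=(0,0,0))
4. W2 LOAD -> counter=4 r=(3,4,0) succ=(1,0,0) retry=(0,0,0)
5. W2 LOAD -> counter=4 r=(3,4,0) succ=(1,0,0) retry=(0,0,0)
6. W1 LOAD -> counter=4 r=(4,4,0) succ=(1,0,0) retry=(0,0,0)
7. W2 CAS -> counter=5 r=(4,4,0) succ=(1,1,0) retry=(0,0,0)
8. W1 CAS -> counter=5 r=(4,4,0) succ=(1,1,0) retry=(1,0,0)
9. W3 LOAD -> counter=5 r=(4,4,5) succ=(1,1,0) retry=(1,0,0)
10. W3 CAS -> counter=6 r=(4,4,5) succ=(1,1,1) retry=(1,0,0)
11. W3 LOAD -> counter=6 r=(4,4,6) succ=(1,1,1) retry=(1,0,0)
12. W3 CAS -> counter=7 r=(4,4,6) succ=(1,1,2) retry=(1,0,0)

counter=7 r=(4,4,6) succ=(1,1,2) retry=(1,0,0)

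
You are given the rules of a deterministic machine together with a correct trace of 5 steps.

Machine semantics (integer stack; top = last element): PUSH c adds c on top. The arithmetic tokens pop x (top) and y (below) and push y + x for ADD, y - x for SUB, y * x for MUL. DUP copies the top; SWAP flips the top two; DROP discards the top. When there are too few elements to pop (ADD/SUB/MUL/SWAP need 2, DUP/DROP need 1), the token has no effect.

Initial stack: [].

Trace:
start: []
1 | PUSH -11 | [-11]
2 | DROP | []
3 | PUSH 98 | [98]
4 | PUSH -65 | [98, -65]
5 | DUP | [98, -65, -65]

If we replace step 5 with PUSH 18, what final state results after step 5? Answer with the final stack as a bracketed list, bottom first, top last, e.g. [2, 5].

(re-executing from step 5 with the substitution; state before step 5: [98, -65])
5 | PUSH 18 | [98, -65, 18]

[98, -65, 18]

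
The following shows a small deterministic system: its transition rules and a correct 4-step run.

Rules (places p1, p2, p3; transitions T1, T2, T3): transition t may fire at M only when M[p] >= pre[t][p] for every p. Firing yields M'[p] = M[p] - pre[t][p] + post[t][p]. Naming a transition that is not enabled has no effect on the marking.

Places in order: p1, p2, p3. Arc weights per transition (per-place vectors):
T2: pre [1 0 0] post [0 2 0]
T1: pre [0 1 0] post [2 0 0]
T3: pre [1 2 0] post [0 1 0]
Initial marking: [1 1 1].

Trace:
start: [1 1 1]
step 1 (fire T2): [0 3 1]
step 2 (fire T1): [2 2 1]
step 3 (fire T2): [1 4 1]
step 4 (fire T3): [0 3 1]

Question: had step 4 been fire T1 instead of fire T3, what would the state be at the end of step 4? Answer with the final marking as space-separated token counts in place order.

(re-executing from step 4 with the substitution; state before step 4: [1 4 1])
step 4 (fire T1): [3 3 1]

3 3 1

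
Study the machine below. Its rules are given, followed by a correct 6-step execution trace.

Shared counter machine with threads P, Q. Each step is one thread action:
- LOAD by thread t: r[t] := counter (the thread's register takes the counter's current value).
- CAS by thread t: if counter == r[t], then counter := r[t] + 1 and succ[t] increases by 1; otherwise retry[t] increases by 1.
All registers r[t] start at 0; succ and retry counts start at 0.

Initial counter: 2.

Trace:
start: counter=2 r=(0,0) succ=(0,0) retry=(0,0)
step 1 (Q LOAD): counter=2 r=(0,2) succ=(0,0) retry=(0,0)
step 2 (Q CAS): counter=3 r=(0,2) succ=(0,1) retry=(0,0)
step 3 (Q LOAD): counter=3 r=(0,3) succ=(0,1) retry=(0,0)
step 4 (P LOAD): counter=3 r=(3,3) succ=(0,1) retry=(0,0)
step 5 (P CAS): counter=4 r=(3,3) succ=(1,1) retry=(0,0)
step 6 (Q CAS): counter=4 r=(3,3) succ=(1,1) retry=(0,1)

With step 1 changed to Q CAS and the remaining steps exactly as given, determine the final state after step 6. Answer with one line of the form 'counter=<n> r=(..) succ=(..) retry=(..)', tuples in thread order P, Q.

(re-executing from step 1 with the substitution; state before step 1: counter=2 r=(0,0) succ=(0,0) retry=(0,0))
step 1 (Q CAS): counter=2 r=(0,0) succ=(0,0) retry=(0,1)
step 2 (Q CAS): counter=2 r=(0,0) succ=(0,0) retry=(0,2)
step 3 (Q LOAD): counter=2 r=(0,2) succ=(0,0) retry=(0,2)
step 4 (P LOAD): counter=2 r=(2,2) succ=(0,0) retry=(0,2)
step 5 (P CAS): counter=3 r=(2,2) succ=(1,0) retry=(0,2)
step 6 (Q CAS): counter=3 r=(2,2) succ=(1,0) retry=(0,3)

counter=3 r=(2,2) succ=(1,0) retry=(0,3)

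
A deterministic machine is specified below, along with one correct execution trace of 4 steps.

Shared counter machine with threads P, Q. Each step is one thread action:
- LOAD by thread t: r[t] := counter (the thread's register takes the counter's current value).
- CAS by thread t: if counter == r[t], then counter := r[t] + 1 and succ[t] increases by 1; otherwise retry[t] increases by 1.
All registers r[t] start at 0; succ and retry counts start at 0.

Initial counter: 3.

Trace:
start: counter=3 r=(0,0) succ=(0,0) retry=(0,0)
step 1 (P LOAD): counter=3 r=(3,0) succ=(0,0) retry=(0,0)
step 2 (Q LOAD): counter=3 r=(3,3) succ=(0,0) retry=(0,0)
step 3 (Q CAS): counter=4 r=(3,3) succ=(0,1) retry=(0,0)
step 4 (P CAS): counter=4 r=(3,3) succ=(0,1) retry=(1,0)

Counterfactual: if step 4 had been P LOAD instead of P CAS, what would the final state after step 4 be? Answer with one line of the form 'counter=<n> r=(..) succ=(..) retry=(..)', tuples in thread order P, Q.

(re-executing from step 4 with the substitution; state before step 4: counter=4 r=(3,3) succ=(0,1) retry=(0,0))
step 4 (P LOAD): counter=4 r=(4,3) succ=(0,1) retry=(0,0)

counter=4 r=(4,3) succ=(0,1) retry=(0,0)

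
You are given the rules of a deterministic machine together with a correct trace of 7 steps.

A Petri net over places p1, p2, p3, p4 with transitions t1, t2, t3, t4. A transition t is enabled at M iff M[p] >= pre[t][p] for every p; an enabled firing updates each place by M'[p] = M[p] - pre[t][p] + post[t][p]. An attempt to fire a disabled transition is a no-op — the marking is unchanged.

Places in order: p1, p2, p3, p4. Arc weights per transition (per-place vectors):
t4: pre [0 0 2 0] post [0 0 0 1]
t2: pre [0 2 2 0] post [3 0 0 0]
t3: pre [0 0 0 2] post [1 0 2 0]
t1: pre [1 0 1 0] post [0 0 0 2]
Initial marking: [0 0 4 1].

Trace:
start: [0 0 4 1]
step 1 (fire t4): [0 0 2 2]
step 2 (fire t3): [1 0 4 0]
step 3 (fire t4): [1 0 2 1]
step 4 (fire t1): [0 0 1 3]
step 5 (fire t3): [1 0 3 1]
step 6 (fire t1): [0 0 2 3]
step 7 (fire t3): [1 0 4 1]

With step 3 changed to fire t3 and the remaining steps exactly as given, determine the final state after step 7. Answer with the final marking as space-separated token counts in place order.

(re-executing from step 3 with the substitution; state before step 3: [1 0 4 0])
step 3 (fire t3): [1 0 4 0]
step 4 (fire t1): [0 0 3 2]
step 5 (fire t3): [1 0 5 0]
step 6 (fire t1): [0 0 4 2]
step 7 (fire t3): [1 0 6 0]

1 0 6 0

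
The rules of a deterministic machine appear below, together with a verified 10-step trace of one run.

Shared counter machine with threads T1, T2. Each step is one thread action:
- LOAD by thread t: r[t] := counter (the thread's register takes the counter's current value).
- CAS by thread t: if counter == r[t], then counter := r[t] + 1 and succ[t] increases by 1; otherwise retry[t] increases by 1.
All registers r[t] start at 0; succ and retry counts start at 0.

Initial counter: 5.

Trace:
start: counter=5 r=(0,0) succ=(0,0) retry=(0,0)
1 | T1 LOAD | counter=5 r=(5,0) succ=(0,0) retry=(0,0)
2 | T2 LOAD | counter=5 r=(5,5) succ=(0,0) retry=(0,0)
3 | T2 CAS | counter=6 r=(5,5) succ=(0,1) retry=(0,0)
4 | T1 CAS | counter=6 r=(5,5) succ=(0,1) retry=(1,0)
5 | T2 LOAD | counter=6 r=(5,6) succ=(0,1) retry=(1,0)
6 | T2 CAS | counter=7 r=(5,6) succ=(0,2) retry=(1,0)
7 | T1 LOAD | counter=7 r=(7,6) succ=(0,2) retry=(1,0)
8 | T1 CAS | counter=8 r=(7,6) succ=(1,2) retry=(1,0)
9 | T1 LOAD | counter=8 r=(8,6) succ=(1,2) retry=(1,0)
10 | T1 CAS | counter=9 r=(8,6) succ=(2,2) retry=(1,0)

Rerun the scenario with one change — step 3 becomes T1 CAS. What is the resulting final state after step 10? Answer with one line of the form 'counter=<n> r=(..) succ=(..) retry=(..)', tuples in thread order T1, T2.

counter=9 r=(8,6) succ=(3,1) retry=(1,0)

(re-executing from step 3 with the substitution; state before step 3: counter=5 r=(5,5) succ=(0,0) retry=(0,0))
3 | T1 CAS | counter=6 r=(5,5) succ=(1,0) retry=(0,0)
4 | T1 CAS | counter=6 r=(5,5) succ=(1,0) retry=(1,0)
5 | T2 LOAD | counter=6 r=(5,6) succ=(1,0) retry=(1,0)
6 | T2 CAS | counter=7 r=(5,6) succ=(1,1) retry=(1,0)
7 | T1 LOAD | counter=7 r=(7,6) succ=(1,1) retry=(1,0)
8 | T1 CAS | counter=8 r=(7,6) succ=(2,1) retry=(1,0)
9 | T1 LOAD | counter=8 r=(8,6) succ=(2,1) retry=(1,0)
10 | T1 CAS | counter=9 r=(8,6) succ=(3,1) retry=(1,0)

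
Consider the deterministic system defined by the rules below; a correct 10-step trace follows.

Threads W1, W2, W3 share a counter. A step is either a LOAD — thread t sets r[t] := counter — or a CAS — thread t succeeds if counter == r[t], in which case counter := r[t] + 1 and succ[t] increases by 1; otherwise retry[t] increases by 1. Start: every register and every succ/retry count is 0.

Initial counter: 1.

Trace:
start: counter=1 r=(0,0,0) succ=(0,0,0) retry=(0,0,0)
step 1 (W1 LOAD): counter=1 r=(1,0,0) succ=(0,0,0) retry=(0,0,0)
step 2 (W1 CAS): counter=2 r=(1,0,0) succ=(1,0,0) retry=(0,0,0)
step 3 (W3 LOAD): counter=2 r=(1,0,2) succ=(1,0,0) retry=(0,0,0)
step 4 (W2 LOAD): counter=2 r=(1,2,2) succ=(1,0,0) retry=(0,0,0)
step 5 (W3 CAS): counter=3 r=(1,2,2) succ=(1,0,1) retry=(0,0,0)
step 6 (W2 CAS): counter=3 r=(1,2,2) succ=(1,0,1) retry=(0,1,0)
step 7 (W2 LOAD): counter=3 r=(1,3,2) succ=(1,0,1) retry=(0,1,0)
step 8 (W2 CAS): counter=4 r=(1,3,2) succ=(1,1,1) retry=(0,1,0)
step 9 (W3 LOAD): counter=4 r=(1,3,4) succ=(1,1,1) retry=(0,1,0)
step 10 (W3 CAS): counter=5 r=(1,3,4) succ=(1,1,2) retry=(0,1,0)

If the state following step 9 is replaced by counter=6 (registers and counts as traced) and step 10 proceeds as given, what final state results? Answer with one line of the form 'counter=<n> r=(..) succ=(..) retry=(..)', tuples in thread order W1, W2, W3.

state after step 9 := counter=6 r=(1,3,4) succ=(1,1,1) retry=(0,1,0)
step 10 (W3 CAS): counter=6 r=(1,3,4) succ=(1,1,1) retry=(0,1,1)

counter=6 r=(1,3,4) succ=(1,1,1) retry=(0,1,1)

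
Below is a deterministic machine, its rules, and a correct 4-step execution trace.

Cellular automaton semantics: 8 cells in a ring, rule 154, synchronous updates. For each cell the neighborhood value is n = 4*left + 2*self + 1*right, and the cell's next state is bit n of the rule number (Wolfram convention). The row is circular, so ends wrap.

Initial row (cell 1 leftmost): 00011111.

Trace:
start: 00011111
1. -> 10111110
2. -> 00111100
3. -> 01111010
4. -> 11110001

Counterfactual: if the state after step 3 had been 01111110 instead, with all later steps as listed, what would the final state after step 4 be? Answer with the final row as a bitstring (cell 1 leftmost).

11111101

state after step 3 := 01111110
4. -> 11111101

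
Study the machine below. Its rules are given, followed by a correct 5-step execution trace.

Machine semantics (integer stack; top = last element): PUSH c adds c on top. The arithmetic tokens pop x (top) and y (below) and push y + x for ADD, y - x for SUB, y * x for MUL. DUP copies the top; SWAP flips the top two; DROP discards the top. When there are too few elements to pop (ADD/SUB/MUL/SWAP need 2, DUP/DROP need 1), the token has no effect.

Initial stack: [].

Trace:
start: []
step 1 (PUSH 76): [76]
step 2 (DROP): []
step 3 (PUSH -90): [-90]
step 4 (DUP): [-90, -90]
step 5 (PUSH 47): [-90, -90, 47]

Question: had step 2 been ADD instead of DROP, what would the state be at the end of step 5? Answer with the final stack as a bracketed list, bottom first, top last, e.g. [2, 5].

[76, -90, -90, 47]

(re-executing from step 2 with the substitution; state before step 2: [76])
step 2 (ADD): [76]
step 3 (PUSH -90): [76, -90]
step 4 (DUP): [76, -90, -90]
step 5 (PUSH 47): [76, -90, -90, 47]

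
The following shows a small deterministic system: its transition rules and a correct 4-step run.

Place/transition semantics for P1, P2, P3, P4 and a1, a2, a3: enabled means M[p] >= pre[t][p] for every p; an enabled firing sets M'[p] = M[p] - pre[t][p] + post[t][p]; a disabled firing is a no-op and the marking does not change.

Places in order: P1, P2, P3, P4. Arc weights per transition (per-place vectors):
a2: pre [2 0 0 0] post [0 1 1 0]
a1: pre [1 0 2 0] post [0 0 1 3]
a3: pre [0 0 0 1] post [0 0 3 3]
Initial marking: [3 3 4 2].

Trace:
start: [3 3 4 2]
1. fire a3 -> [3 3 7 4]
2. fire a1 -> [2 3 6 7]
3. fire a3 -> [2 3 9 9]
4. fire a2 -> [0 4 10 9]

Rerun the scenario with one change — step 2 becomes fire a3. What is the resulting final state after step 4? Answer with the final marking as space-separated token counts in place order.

(re-executing from step 2 with the substitution; state before step 2: [3 3 7 4])
2. fire a3 -> [3 3 10 6]
3. fire a3 -> [3 3 13 8]
4. fire a2 -> [1 4 14 8]

1 4 14 8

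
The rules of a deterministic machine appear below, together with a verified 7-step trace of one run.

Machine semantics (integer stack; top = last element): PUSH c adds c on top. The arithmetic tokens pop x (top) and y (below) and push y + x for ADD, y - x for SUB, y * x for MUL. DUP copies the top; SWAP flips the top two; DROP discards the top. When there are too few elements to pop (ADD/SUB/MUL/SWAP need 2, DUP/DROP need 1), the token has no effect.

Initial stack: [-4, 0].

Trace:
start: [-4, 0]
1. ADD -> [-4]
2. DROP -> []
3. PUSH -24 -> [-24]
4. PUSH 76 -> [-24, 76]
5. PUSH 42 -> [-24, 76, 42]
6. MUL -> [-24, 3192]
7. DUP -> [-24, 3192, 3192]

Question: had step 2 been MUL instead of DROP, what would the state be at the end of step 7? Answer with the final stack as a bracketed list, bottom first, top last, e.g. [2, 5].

(re-executing from step 2 with the substitution; state before step 2: [-4])
2. MUL -> [-4]
3. PUSH -24 -> [-4, -24]
4. PUSH 76 -> [-4, -24, 76]
5. PUSH 42 -> [-4, -24, 76, 42]
6. MUL -> [-4, -24, 3192]
7. DUP -> [-4, -24, 3192, 3192]

[-4, -24, 3192, 3192]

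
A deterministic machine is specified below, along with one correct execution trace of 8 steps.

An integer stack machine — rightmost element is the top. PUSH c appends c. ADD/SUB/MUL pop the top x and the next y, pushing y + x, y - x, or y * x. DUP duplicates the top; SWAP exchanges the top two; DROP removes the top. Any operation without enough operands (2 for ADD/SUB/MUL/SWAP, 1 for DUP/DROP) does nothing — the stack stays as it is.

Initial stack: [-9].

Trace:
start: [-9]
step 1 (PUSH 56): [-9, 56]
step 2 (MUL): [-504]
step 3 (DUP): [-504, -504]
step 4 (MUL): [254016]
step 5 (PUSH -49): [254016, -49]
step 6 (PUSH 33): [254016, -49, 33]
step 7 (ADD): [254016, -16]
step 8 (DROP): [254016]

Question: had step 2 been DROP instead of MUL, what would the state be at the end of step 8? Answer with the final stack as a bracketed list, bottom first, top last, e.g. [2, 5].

(re-executing from step 2 with the substitution; state before step 2: [-9, 56])
step 2 (DROP): [-9]
step 3 (DUP): [-9, -9]
step 4 (MUL): [81]
step 5 (PUSH -49): [81, -49]
step 6 (PUSH 33): [81, -49, 33]
step 7 (ADD): [81, -16]
step 8 (DROP): [81]

[81]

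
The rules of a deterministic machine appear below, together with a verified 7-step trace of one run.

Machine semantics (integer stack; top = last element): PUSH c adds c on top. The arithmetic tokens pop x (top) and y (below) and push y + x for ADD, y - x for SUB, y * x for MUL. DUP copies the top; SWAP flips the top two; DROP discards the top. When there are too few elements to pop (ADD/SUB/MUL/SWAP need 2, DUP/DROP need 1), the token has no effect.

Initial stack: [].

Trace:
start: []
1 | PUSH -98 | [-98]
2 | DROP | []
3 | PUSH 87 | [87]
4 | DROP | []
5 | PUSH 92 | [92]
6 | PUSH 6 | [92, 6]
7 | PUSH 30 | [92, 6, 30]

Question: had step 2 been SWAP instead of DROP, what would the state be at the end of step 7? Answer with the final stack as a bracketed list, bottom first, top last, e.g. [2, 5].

(re-executing from step 2 with the substitution; state before step 2: [-98])
2 | SWAP | [-98]
3 | PUSH 87 | [-98, 87]
4 | DROP | [-98]
5 | PUSH 92 | [-98, 92]
6 | PUSH 6 | [-98, 92, 6]
7 | PUSH 30 | [-98, 92, 6, 30]

[-98, 92, 6, 30]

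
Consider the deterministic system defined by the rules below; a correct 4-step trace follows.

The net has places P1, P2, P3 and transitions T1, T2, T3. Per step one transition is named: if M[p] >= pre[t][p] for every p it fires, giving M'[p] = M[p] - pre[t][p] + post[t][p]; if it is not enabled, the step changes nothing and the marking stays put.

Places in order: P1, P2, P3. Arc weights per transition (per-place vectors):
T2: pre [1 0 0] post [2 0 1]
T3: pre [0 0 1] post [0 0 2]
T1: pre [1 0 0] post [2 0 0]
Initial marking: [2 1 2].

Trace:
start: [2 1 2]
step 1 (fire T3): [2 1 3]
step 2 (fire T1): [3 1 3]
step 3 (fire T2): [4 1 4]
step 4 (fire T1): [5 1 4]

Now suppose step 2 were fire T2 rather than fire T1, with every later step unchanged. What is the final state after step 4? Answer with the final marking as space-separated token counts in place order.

(re-executing from step 2 with the substitution; state before step 2: [2 1 3])
step 2 (fire T2): [3 1 4]
step 3 (fire T2): [4 1 5]
step 4 (fire T1): [5 1 5]

5 1 5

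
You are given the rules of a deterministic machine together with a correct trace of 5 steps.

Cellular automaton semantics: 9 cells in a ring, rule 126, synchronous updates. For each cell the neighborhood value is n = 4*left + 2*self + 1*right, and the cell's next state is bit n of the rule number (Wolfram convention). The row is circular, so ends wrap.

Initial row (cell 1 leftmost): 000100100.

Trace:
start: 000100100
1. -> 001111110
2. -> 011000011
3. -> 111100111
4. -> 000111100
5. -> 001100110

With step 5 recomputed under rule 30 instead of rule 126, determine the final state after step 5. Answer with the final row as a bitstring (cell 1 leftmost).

001100010

(re-executing step 5 under rule 30; state before step 5: 000111100)
5. -> 001100010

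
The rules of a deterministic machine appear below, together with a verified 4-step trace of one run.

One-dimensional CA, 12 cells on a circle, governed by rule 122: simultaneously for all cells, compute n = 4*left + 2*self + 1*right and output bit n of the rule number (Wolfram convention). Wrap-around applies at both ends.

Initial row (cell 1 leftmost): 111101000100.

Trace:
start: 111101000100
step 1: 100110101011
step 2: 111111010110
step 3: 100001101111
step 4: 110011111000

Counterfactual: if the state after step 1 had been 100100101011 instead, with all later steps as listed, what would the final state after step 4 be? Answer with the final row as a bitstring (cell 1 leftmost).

state after step 1 := 100100101011
step 2: 111011010110
step 3: 101111101111
step 4: 111000111000

111000111000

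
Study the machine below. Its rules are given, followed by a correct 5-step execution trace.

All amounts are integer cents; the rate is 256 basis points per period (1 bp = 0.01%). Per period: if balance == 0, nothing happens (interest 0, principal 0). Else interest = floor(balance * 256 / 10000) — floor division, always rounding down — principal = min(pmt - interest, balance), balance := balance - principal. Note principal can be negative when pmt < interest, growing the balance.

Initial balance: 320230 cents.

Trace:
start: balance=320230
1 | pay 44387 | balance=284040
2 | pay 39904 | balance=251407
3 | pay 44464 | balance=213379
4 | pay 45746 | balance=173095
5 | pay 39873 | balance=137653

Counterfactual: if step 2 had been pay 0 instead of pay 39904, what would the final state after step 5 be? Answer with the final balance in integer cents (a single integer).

180700

(re-executing from step 2 with the substitution; state before step 2: balance=284040)
2 | pay 0 | balance=291311
3 | pay 44464 | balance=254304
4 | pay 45746 | balance=215068
5 | pay 39873 | balance=180700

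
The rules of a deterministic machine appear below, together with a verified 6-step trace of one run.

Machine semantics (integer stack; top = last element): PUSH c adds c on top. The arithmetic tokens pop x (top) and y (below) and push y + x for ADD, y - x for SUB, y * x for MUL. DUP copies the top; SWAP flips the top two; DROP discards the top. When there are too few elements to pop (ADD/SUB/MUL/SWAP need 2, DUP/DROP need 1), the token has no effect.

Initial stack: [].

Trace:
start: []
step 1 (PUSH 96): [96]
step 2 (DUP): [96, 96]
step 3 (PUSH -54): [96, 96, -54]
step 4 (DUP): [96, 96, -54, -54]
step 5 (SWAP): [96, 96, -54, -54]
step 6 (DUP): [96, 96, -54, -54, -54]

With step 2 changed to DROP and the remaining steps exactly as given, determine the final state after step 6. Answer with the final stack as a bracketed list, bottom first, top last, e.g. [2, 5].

[-54, -54, -54]

(re-executing from step 2 with the substitution; state before step 2: [96])
step 2 (DROP): []
step 3 (PUSH -54): [-54]
step 4 (DUP): [-54, -54]
step 5 (SWAP): [-54, -54]
step 6 (DUP): [-54, -54, -54]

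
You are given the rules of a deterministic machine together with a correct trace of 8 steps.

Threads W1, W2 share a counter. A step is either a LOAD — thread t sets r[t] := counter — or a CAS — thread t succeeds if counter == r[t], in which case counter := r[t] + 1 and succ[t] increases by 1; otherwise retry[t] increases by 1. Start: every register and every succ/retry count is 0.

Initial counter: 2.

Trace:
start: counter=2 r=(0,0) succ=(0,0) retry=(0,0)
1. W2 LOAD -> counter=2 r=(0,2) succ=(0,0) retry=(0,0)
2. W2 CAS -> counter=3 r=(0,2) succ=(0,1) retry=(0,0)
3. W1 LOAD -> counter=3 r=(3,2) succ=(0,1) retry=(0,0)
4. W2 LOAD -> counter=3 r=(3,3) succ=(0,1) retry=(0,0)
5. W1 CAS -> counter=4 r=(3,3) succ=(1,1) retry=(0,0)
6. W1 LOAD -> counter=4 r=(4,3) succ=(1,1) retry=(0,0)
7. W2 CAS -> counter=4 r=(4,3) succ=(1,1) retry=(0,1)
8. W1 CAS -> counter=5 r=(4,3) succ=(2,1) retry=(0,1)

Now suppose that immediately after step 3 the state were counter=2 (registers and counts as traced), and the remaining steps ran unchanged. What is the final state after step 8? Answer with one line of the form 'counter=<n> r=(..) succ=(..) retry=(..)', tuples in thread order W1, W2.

state after step 3 := counter=2 r=(3,2) succ=(0,1) retry=(0,0)
4. W2 LOAD -> counter=2 r=(3,2) succ=(0,1) retry=(0,0)
5. W1 CAS -> counter=2 r=(3,2) succ=(0,1) retry=(1,0)
6. W1 LOAD -> counter=2 r=(2,2) succ=(0,1) retry=(1,0)
7. W2 CAS -> counter=3 r=(2,2) succ=(0,2) retry=(1,0)
8. W1 CAS -> counter=3 r=(2,2) succ=(0,2) retry=(2,0)

counter=3 r=(2,2) succ=(0,2) retry=(2,0)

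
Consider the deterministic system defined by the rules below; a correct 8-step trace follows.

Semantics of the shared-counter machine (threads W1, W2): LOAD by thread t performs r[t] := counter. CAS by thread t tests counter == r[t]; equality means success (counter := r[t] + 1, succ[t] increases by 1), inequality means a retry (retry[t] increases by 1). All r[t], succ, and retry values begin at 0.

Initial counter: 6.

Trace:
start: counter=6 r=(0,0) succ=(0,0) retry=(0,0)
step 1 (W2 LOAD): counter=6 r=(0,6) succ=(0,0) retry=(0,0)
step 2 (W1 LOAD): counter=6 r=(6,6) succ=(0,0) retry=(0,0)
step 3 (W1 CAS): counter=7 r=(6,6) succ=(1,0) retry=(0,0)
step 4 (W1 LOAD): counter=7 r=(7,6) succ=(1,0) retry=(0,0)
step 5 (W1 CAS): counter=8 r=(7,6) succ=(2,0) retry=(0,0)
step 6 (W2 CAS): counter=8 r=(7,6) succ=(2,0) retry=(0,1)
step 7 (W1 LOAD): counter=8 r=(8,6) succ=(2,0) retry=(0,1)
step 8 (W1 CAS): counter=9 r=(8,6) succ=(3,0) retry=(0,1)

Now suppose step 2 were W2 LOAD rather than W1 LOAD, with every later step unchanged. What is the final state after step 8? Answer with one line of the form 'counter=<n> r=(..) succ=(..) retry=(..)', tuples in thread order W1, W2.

(re-executing from step 2 with the substitution; state before step 2: counter=6 r=(0,6) succ=(0,0) retry=(0,0))
step 2 (W2 LOAD): counter=6 r=(0,6) succ=(0,0) retry=(0,0)
step 3 (W1 CAS): counter=6 r=(0,6) succ=(0,0) retry=(1,0)
step 4 (W1 LOAD): counter=6 r=(6,6) succ=(0,0) retry=(1,0)
step 5 (W1 CAS): counter=7 r=(6,6) succ=(1,0) retry=(1,0)
step 6 (W2 CAS): counter=7 r=(6,6) succ=(1,0) retry=(1,1)
step 7 (W1 LOAD): counter=7 r=(7,6) succ=(1,0) retry=(1,1)
step 8 (W1 CAS): counter=8 r=(7,6) succ=(2,0) retry=(1,1)

counter=8 r=(7,6) succ=(2,0) retry=(1,1)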